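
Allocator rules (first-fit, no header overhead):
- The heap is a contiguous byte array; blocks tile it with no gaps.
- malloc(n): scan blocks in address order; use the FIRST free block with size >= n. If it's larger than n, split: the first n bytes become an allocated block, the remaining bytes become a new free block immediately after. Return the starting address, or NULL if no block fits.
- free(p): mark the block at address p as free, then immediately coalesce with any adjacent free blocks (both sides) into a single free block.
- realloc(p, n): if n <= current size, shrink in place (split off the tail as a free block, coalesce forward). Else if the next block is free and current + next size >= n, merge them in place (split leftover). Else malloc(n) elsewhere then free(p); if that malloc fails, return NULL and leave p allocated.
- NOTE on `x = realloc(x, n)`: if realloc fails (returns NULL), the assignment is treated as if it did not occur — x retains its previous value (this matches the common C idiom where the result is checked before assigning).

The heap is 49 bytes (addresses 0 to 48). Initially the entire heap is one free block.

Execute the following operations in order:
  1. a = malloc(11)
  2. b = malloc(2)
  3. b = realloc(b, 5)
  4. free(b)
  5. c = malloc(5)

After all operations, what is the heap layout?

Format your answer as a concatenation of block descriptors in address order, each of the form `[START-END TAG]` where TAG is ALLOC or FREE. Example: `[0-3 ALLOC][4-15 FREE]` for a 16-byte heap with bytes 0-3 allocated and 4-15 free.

Answer: [0-10 ALLOC][11-15 ALLOC][16-48 FREE]

Derivation:
Op 1: a = malloc(11) -> a = 0; heap: [0-10 ALLOC][11-48 FREE]
Op 2: b = malloc(2) -> b = 11; heap: [0-10 ALLOC][11-12 ALLOC][13-48 FREE]
Op 3: b = realloc(b, 5) -> b = 11; heap: [0-10 ALLOC][11-15 ALLOC][16-48 FREE]
Op 4: free(b) -> (freed b); heap: [0-10 ALLOC][11-48 FREE]
Op 5: c = malloc(5) -> c = 11; heap: [0-10 ALLOC][11-15 ALLOC][16-48 FREE]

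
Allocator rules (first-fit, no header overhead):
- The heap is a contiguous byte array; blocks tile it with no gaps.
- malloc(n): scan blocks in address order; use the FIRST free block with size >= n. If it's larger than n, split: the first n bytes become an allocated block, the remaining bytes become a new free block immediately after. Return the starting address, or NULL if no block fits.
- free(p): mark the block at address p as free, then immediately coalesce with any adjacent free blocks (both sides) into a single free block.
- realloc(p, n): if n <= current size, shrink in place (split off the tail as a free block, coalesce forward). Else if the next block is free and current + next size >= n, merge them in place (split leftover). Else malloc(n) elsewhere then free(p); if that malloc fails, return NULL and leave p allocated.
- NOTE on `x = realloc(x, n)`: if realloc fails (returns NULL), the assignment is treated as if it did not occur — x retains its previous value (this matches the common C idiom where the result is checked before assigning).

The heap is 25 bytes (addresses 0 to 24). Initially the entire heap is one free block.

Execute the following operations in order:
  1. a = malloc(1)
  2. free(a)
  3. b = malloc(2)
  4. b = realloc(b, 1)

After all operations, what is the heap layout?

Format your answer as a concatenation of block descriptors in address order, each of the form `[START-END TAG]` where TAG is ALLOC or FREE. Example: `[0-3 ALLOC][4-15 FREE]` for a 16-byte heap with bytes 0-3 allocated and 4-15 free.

Op 1: a = malloc(1) -> a = 0; heap: [0-0 ALLOC][1-24 FREE]
Op 2: free(a) -> (freed a); heap: [0-24 FREE]
Op 3: b = malloc(2) -> b = 0; heap: [0-1 ALLOC][2-24 FREE]
Op 4: b = realloc(b, 1) -> b = 0; heap: [0-0 ALLOC][1-24 FREE]

Answer: [0-0 ALLOC][1-24 FREE]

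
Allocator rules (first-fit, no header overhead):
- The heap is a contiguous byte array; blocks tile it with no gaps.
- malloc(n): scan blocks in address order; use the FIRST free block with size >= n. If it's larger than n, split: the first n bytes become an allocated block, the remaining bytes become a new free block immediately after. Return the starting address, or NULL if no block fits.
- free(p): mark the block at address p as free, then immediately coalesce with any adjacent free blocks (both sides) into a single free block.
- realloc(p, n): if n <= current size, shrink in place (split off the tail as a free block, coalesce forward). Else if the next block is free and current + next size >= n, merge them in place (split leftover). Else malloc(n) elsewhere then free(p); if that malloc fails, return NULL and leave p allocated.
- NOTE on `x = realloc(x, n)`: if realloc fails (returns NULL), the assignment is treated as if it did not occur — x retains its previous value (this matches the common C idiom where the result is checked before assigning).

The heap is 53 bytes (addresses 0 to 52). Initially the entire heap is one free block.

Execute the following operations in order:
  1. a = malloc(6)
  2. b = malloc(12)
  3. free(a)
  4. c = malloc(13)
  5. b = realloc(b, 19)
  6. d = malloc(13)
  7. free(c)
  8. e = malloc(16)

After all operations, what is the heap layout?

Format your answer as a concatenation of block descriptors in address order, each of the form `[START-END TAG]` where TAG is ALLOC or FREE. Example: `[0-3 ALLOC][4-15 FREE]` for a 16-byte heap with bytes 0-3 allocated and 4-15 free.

Op 1: a = malloc(6) -> a = 0; heap: [0-5 ALLOC][6-52 FREE]
Op 2: b = malloc(12) -> b = 6; heap: [0-5 ALLOC][6-17 ALLOC][18-52 FREE]
Op 3: free(a) -> (freed a); heap: [0-5 FREE][6-17 ALLOC][18-52 FREE]
Op 4: c = malloc(13) -> c = 18; heap: [0-5 FREE][6-17 ALLOC][18-30 ALLOC][31-52 FREE]
Op 5: b = realloc(b, 19) -> b = 31; heap: [0-17 FREE][18-30 ALLOC][31-49 ALLOC][50-52 FREE]
Op 6: d = malloc(13) -> d = 0; heap: [0-12 ALLOC][13-17 FREE][18-30 ALLOC][31-49 ALLOC][50-52 FREE]
Op 7: free(c) -> (freed c); heap: [0-12 ALLOC][13-30 FREE][31-49 ALLOC][50-52 FREE]
Op 8: e = malloc(16) -> e = 13; heap: [0-12 ALLOC][13-28 ALLOC][29-30 FREE][31-49 ALLOC][50-52 FREE]

Answer: [0-12 ALLOC][13-28 ALLOC][29-30 FREE][31-49 ALLOC][50-52 FREE]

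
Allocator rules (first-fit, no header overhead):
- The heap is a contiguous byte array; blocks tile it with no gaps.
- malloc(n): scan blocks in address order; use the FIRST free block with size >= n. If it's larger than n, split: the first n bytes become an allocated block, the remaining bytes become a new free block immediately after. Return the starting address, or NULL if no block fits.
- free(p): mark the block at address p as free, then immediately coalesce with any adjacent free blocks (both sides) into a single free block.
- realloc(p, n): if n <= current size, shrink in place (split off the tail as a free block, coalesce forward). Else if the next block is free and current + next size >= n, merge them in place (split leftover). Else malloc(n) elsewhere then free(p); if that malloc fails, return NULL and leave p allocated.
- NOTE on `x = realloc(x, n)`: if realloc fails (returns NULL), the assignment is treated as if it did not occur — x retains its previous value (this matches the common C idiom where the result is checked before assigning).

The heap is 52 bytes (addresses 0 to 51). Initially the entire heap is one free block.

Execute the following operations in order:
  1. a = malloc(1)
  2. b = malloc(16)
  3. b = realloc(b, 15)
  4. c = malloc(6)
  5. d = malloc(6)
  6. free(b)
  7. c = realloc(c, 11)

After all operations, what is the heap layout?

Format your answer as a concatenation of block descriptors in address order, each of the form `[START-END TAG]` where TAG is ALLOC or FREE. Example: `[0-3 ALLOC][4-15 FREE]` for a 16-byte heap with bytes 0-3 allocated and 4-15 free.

Op 1: a = malloc(1) -> a = 0; heap: [0-0 ALLOC][1-51 FREE]
Op 2: b = malloc(16) -> b = 1; heap: [0-0 ALLOC][1-16 ALLOC][17-51 FREE]
Op 3: b = realloc(b, 15) -> b = 1; heap: [0-0 ALLOC][1-15 ALLOC][16-51 FREE]
Op 4: c = malloc(6) -> c = 16; heap: [0-0 ALLOC][1-15 ALLOC][16-21 ALLOC][22-51 FREE]
Op 5: d = malloc(6) -> d = 22; heap: [0-0 ALLOC][1-15 ALLOC][16-21 ALLOC][22-27 ALLOC][28-51 FREE]
Op 6: free(b) -> (freed b); heap: [0-0 ALLOC][1-15 FREE][16-21 ALLOC][22-27 ALLOC][28-51 FREE]
Op 7: c = realloc(c, 11) -> c = 1; heap: [0-0 ALLOC][1-11 ALLOC][12-21 FREE][22-27 ALLOC][28-51 FREE]

Answer: [0-0 ALLOC][1-11 ALLOC][12-21 FREE][22-27 ALLOC][28-51 FREE]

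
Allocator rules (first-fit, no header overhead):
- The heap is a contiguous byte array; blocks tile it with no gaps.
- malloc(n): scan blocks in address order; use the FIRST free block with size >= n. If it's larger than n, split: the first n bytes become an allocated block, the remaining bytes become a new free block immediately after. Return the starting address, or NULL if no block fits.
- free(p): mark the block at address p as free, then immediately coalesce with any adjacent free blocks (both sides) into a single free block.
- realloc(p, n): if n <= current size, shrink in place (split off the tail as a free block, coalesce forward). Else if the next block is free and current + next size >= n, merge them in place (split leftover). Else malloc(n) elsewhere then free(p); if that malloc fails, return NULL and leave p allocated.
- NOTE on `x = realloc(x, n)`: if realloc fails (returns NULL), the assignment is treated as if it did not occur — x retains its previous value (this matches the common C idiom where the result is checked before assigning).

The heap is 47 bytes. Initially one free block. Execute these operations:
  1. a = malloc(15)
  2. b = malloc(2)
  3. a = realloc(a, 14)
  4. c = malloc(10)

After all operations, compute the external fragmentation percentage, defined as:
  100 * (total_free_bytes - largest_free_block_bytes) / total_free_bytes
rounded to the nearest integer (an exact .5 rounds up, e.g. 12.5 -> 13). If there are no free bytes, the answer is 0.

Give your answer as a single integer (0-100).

Answer: 5

Derivation:
Op 1: a = malloc(15) -> a = 0; heap: [0-14 ALLOC][15-46 FREE]
Op 2: b = malloc(2) -> b = 15; heap: [0-14 ALLOC][15-16 ALLOC][17-46 FREE]
Op 3: a = realloc(a, 14) -> a = 0; heap: [0-13 ALLOC][14-14 FREE][15-16 ALLOC][17-46 FREE]
Op 4: c = malloc(10) -> c = 17; heap: [0-13 ALLOC][14-14 FREE][15-16 ALLOC][17-26 ALLOC][27-46 FREE]
Free blocks: [1 20] total_free=21 largest=20 -> 100*(21-20)/21 = 100/21 ≈ 4.762 -> rounds to 5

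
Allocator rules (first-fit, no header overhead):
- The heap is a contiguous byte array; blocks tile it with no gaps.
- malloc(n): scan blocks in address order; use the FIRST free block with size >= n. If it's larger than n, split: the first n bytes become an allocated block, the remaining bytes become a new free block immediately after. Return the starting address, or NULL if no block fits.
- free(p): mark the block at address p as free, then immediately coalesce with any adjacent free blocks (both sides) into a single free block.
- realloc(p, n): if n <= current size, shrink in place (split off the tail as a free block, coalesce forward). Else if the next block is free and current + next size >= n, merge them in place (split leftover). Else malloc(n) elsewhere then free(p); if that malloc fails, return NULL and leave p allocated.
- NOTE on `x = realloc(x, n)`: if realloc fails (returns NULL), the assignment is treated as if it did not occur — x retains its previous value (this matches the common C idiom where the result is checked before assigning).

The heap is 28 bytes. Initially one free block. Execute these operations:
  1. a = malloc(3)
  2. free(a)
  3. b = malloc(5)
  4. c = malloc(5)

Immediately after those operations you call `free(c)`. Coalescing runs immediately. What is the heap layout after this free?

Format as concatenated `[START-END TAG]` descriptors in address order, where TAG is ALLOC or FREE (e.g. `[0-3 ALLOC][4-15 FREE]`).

Op 1: a = malloc(3) -> a = 0; heap: [0-2 ALLOC][3-27 FREE]
Op 2: free(a) -> (freed a); heap: [0-27 FREE]
Op 3: b = malloc(5) -> b = 0; heap: [0-4 ALLOC][5-27 FREE]
Op 4: c = malloc(5) -> c = 5; heap: [0-4 ALLOC][5-9 ALLOC][10-27 FREE]
free(c): c = 5 -> block [5-9 ALLOC]; mark free, coalesce with adjacent free neighbors -> [0-4 ALLOC][5-27 FREE]

Answer: [0-4 ALLOC][5-27 FREE]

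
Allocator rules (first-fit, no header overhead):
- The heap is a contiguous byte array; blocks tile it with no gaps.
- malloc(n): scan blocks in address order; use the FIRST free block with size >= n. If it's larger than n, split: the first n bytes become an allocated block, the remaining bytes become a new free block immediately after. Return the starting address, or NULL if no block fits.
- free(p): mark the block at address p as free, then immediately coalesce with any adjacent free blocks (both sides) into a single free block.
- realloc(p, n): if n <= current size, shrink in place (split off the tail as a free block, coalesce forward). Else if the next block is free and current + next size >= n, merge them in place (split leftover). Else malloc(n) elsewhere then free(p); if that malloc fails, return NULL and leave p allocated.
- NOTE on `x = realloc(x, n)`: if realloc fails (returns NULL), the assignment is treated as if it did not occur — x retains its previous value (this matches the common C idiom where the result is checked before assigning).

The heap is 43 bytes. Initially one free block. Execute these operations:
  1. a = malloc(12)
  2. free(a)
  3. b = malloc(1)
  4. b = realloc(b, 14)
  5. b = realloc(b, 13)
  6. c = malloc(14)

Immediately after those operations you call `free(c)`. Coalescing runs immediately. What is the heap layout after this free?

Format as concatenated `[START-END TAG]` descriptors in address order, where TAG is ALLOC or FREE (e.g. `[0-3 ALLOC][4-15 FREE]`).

Answer: [0-12 ALLOC][13-42 FREE]

Derivation:
Op 1: a = malloc(12) -> a = 0; heap: [0-11 ALLOC][12-42 FREE]
Op 2: free(a) -> (freed a); heap: [0-42 FREE]
Op 3: b = malloc(1) -> b = 0; heap: [0-0 ALLOC][1-42 FREE]
Op 4: b = realloc(b, 14) -> b = 0; heap: [0-13 ALLOC][14-42 FREE]
Op 5: b = realloc(b, 13) -> b = 0; heap: [0-12 ALLOC][13-42 FREE]
Op 6: c = malloc(14) -> c = 13; heap: [0-12 ALLOC][13-26 ALLOC][27-42 FREE]
free(c): c = 13 -> block [13-26 ALLOC]; mark free, coalesce with adjacent free neighbors -> [0-12 ALLOC][13-42 FREE]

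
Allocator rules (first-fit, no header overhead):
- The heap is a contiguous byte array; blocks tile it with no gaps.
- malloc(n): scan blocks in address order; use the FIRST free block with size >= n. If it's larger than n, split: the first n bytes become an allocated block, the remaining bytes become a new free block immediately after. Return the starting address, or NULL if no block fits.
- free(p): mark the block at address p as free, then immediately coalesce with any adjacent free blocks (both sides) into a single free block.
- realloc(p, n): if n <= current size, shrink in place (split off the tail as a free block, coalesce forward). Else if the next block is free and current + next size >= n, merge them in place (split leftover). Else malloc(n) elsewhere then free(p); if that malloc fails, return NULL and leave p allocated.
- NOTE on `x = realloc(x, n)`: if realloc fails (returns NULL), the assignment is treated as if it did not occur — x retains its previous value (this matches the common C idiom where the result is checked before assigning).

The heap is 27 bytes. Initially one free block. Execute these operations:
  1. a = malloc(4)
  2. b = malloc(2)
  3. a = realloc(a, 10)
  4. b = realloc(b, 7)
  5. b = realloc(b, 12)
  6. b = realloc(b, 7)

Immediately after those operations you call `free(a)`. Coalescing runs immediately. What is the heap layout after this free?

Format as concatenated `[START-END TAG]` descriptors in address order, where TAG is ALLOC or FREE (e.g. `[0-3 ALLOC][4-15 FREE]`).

Answer: [0-15 FREE][16-22 ALLOC][23-26 FREE]

Derivation:
Op 1: a = malloc(4) -> a = 0; heap: [0-3 ALLOC][4-26 FREE]
Op 2: b = malloc(2) -> b = 4; heap: [0-3 ALLOC][4-5 ALLOC][6-26 FREE]
Op 3: a = realloc(a, 10) -> a = 6; heap: [0-3 FREE][4-5 ALLOC][6-15 ALLOC][16-26 FREE]
Op 4: b = realloc(b, 7) -> b = 16; heap: [0-5 FREE][6-15 ALLOC][16-22 ALLOC][23-26 FREE]
Op 5: b = realloc(b, 12) -> NULL (b unchanged); heap: [0-5 FREE][6-15 ALLOC][16-22 ALLOC][23-26 FREE]
Op 6: b = realloc(b, 7) -> b = 16; heap: [0-5 FREE][6-15 ALLOC][16-22 ALLOC][23-26 FREE]
free(a): a = 6 -> block [6-15 ALLOC]; mark free, coalesce with adjacent free neighbors -> [0-15 FREE][16-22 ALLOC][23-26 FREE]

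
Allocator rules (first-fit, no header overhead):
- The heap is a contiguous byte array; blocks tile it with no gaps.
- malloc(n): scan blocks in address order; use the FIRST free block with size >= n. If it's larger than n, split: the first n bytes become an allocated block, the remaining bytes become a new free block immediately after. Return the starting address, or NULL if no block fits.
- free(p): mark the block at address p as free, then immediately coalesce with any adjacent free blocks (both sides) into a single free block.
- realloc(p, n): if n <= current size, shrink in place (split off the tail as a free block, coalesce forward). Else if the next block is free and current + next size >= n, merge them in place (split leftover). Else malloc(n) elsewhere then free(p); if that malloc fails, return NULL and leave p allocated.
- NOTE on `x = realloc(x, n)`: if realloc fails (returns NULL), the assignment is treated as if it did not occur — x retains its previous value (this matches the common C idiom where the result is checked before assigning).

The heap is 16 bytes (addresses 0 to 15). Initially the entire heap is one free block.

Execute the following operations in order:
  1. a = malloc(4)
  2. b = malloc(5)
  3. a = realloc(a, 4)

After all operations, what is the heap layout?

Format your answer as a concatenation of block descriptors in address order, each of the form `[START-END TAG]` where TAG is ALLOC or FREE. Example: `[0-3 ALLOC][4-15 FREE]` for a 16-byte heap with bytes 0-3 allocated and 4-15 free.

Op 1: a = malloc(4) -> a = 0; heap: [0-3 ALLOC][4-15 FREE]
Op 2: b = malloc(5) -> b = 4; heap: [0-3 ALLOC][4-8 ALLOC][9-15 FREE]
Op 3: a = realloc(a, 4) -> a = 0; heap: [0-3 ALLOC][4-8 ALLOC][9-15 FREE]

Answer: [0-3 ALLOC][4-8 ALLOC][9-15 FREE]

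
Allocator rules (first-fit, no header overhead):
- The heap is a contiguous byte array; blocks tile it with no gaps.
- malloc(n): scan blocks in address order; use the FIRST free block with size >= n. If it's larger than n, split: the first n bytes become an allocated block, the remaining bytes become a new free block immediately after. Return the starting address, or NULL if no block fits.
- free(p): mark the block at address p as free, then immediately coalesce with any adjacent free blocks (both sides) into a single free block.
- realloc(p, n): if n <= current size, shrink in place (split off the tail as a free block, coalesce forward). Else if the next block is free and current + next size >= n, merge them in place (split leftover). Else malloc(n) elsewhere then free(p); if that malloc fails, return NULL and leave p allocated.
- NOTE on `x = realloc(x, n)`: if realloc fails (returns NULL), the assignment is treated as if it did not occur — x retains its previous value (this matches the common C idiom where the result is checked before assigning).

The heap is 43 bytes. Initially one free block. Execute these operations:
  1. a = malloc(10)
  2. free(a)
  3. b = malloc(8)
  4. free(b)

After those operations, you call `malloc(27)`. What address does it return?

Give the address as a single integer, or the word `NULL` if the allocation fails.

Answer: 0

Derivation:
Op 1: a = malloc(10) -> a = 0; heap: [0-9 ALLOC][10-42 FREE]
Op 2: free(a) -> (freed a); heap: [0-42 FREE]
Op 3: b = malloc(8) -> b = 0; heap: [0-7 ALLOC][8-42 FREE]
Op 4: free(b) -> (freed b); heap: [0-42 FREE]
malloc(27): first-fit scan over [0-42 FREE] -> 0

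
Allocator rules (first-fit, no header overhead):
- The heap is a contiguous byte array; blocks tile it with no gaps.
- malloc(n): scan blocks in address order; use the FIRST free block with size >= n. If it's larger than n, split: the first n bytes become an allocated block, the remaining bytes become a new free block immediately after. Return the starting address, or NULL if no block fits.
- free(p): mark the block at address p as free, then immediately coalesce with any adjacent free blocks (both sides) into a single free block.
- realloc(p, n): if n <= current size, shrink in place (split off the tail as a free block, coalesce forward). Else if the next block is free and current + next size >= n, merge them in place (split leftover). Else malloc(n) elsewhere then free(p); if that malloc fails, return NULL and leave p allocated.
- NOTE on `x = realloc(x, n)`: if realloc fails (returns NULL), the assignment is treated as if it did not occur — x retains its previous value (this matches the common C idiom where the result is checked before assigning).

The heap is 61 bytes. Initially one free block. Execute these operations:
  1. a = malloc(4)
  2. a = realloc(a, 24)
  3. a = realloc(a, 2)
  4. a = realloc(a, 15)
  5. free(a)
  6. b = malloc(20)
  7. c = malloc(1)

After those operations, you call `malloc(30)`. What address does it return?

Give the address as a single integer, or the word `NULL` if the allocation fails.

Op 1: a = malloc(4) -> a = 0; heap: [0-3 ALLOC][4-60 FREE]
Op 2: a = realloc(a, 24) -> a = 0; heap: [0-23 ALLOC][24-60 FREE]
Op 3: a = realloc(a, 2) -> a = 0; heap: [0-1 ALLOC][2-60 FREE]
Op 4: a = realloc(a, 15) -> a = 0; heap: [0-14 ALLOC][15-60 FREE]
Op 5: free(a) -> (freed a); heap: [0-60 FREE]
Op 6: b = malloc(20) -> b = 0; heap: [0-19 ALLOC][20-60 FREE]
Op 7: c = malloc(1) -> c = 20; heap: [0-19 ALLOC][20-20 ALLOC][21-60 FREE]
malloc(30): first-fit scan over [0-19 ALLOC][20-20 ALLOC][21-60 FREE] -> 21

Answer: 21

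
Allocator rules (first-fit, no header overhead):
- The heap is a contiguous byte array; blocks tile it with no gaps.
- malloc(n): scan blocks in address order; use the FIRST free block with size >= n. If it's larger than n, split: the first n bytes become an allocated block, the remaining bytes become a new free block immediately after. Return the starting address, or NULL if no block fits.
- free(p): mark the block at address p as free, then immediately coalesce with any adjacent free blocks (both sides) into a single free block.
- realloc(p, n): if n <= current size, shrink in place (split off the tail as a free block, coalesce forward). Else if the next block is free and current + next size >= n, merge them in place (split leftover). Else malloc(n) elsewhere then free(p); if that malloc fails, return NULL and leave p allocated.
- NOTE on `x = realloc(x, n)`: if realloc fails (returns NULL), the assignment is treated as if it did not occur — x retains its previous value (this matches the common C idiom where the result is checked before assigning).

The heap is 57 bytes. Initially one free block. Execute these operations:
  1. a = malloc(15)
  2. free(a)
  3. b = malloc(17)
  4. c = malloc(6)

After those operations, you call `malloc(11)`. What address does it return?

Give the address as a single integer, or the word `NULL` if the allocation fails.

Answer: 23

Derivation:
Op 1: a = malloc(15) -> a = 0; heap: [0-14 ALLOC][15-56 FREE]
Op 2: free(a) -> (freed a); heap: [0-56 FREE]
Op 3: b = malloc(17) -> b = 0; heap: [0-16 ALLOC][17-56 FREE]
Op 4: c = malloc(6) -> c = 17; heap: [0-16 ALLOC][17-22 ALLOC][23-56 FREE]
malloc(11): first-fit scan over [0-16 ALLOC][17-22 ALLOC][23-56 FREE] -> 23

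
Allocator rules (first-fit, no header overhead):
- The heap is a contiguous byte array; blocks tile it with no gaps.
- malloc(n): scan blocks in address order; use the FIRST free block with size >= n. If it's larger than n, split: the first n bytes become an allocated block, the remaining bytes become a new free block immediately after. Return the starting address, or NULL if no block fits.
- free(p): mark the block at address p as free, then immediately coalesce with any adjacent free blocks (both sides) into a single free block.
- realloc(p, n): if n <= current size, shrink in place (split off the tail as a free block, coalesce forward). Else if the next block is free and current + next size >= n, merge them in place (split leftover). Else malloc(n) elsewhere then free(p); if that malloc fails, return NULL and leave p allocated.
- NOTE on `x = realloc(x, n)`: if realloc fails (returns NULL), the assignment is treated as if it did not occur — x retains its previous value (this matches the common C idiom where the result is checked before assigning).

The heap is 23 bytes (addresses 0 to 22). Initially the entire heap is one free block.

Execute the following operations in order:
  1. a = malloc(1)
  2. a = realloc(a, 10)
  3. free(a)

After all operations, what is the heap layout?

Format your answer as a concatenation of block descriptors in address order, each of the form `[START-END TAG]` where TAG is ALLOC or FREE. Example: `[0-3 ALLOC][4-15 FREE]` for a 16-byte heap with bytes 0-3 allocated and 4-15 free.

Op 1: a = malloc(1) -> a = 0; heap: [0-0 ALLOC][1-22 FREE]
Op 2: a = realloc(a, 10) -> a = 0; heap: [0-9 ALLOC][10-22 FREE]
Op 3: free(a) -> (freed a); heap: [0-22 FREE]

Answer: [0-22 FREE]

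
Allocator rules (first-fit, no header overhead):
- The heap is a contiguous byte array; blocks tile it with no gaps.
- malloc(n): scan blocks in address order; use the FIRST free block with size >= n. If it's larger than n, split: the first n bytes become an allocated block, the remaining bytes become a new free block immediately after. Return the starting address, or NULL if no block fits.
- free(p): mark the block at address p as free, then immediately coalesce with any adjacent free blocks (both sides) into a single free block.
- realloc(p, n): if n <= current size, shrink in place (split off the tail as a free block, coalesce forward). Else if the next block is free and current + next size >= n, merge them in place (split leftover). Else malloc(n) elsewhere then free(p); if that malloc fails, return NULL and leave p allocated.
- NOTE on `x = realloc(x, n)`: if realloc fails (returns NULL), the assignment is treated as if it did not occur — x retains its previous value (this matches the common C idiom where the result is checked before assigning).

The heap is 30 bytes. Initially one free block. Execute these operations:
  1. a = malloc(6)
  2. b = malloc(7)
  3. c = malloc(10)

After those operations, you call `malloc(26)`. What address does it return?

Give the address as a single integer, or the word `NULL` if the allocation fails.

Op 1: a = malloc(6) -> a = 0; heap: [0-5 ALLOC][6-29 FREE]
Op 2: b = malloc(7) -> b = 6; heap: [0-5 ALLOC][6-12 ALLOC][13-29 FREE]
Op 3: c = malloc(10) -> c = 13; heap: [0-5 ALLOC][6-12 ALLOC][13-22 ALLOC][23-29 FREE]
malloc(26): first-fit scan over [0-5 ALLOC][6-12 ALLOC][13-22 ALLOC][23-29 FREE] -> NULL

Answer: NULL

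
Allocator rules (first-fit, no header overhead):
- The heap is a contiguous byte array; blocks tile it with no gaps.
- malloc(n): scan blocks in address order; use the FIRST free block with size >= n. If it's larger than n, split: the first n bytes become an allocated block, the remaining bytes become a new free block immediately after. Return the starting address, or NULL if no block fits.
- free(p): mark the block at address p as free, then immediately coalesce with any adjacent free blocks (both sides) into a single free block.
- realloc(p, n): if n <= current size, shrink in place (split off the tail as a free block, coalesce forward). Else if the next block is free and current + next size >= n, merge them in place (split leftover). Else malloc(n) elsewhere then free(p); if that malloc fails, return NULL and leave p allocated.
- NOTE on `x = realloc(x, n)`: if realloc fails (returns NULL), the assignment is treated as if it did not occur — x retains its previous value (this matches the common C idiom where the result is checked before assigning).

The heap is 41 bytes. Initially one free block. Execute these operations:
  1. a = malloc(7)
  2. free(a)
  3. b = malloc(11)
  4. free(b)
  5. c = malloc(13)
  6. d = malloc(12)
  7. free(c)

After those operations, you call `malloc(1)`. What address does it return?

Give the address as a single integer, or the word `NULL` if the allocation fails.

Answer: 0

Derivation:
Op 1: a = malloc(7) -> a = 0; heap: [0-6 ALLOC][7-40 FREE]
Op 2: free(a) -> (freed a); heap: [0-40 FREE]
Op 3: b = malloc(11) -> b = 0; heap: [0-10 ALLOC][11-40 FREE]
Op 4: free(b) -> (freed b); heap: [0-40 FREE]
Op 5: c = malloc(13) -> c = 0; heap: [0-12 ALLOC][13-40 FREE]
Op 6: d = malloc(12) -> d = 13; heap: [0-12 ALLOC][13-24 ALLOC][25-40 FREE]
Op 7: free(c) -> (freed c); heap: [0-12 FREE][13-24 ALLOC][25-40 FREE]
malloc(1): first-fit scan over [0-12 FREE][13-24 ALLOC][25-40 FREE] -> 0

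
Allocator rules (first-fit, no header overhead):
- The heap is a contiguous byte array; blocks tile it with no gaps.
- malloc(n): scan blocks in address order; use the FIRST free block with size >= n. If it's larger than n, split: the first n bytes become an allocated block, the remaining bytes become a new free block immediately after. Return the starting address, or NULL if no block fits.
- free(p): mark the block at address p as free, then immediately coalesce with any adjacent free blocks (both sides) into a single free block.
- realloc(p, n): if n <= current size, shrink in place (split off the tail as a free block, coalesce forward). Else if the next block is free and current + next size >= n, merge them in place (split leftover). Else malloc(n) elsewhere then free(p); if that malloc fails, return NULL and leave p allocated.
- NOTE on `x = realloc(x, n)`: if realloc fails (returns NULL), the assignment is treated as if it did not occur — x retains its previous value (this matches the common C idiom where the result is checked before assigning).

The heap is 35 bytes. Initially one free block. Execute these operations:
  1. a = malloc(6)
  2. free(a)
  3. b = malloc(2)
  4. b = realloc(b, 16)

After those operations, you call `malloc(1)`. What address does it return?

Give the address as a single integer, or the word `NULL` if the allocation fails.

Answer: 16

Derivation:
Op 1: a = malloc(6) -> a = 0; heap: [0-5 ALLOC][6-34 FREE]
Op 2: free(a) -> (freed a); heap: [0-34 FREE]
Op 3: b = malloc(2) -> b = 0; heap: [0-1 ALLOC][2-34 FREE]
Op 4: b = realloc(b, 16) -> b = 0; heap: [0-15 ALLOC][16-34 FREE]
malloc(1): first-fit scan over [0-15 ALLOC][16-34 FREE] -> 16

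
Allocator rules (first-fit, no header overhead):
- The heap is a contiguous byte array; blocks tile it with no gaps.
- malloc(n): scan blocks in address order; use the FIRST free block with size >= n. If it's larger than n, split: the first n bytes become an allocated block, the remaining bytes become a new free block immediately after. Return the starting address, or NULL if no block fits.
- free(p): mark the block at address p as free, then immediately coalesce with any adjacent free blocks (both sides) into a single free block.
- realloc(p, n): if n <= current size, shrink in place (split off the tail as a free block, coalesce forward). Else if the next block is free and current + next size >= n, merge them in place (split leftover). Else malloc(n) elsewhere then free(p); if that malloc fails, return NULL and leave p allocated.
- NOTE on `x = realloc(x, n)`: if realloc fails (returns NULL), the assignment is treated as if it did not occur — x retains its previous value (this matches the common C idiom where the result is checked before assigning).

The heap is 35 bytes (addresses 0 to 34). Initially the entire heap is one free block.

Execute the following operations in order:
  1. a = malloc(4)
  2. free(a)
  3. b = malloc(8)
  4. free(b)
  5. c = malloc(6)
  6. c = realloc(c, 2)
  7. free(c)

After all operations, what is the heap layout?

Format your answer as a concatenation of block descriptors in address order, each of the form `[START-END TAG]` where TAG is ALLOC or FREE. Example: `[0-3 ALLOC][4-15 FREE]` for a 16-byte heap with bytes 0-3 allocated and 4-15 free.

Op 1: a = malloc(4) -> a = 0; heap: [0-3 ALLOC][4-34 FREE]
Op 2: free(a) -> (freed a); heap: [0-34 FREE]
Op 3: b = malloc(8) -> b = 0; heap: [0-7 ALLOC][8-34 FREE]
Op 4: free(b) -> (freed b); heap: [0-34 FREE]
Op 5: c = malloc(6) -> c = 0; heap: [0-5 ALLOC][6-34 FREE]
Op 6: c = realloc(c, 2) -> c = 0; heap: [0-1 ALLOC][2-34 FREE]
Op 7: free(c) -> (freed c); heap: [0-34 FREE]

Answer: [0-34 FREE]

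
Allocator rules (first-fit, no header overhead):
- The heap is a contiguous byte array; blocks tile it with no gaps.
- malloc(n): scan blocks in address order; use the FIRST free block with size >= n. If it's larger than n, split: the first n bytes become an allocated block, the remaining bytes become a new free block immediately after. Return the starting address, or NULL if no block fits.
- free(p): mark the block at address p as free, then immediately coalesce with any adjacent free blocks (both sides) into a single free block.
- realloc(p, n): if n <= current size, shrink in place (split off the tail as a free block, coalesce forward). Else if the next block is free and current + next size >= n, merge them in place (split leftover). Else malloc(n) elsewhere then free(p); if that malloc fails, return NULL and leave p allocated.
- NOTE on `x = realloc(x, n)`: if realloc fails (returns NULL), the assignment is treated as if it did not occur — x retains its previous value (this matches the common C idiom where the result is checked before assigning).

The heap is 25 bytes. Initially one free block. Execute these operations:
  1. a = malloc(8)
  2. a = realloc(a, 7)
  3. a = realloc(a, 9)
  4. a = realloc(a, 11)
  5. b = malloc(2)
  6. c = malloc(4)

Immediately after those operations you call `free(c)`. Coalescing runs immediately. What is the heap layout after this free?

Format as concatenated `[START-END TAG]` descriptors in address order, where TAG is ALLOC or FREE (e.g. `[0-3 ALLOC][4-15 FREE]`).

Answer: [0-10 ALLOC][11-12 ALLOC][13-24 FREE]

Derivation:
Op 1: a = malloc(8) -> a = 0; heap: [0-7 ALLOC][8-24 FREE]
Op 2: a = realloc(a, 7) -> a = 0; heap: [0-6 ALLOC][7-24 FREE]
Op 3: a = realloc(a, 9) -> a = 0; heap: [0-8 ALLOC][9-24 FREE]
Op 4: a = realloc(a, 11) -> a = 0; heap: [0-10 ALLOC][11-24 FREE]
Op 5: b = malloc(2) -> b = 11; heap: [0-10 ALLOC][11-12 ALLOC][13-24 FREE]
Op 6: c = malloc(4) -> c = 13; heap: [0-10 ALLOC][11-12 ALLOC][13-16 ALLOC][17-24 FREE]
free(c): c = 13 -> block [13-16 ALLOC]; mark free, coalesce with adjacent free neighbors -> [0-10 ALLOC][11-12 ALLOC][13-24 FREE]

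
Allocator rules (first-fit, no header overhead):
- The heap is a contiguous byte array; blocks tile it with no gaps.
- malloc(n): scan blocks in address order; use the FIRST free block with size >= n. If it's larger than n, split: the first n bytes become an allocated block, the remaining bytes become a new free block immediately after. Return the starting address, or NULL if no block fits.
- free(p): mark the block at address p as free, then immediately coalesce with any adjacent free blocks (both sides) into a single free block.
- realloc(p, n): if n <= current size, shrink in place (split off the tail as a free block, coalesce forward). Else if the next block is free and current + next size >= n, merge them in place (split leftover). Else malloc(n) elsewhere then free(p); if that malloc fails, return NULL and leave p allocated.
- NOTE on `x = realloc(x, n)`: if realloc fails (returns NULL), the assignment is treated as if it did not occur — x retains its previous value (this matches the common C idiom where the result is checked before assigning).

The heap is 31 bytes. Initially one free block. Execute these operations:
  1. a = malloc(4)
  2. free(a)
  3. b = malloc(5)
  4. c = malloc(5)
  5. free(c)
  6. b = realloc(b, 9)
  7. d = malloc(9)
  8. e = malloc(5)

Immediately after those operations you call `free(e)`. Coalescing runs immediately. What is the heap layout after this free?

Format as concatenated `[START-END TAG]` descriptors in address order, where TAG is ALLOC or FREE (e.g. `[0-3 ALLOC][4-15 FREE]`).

Op 1: a = malloc(4) -> a = 0; heap: [0-3 ALLOC][4-30 FREE]
Op 2: free(a) -> (freed a); heap: [0-30 FREE]
Op 3: b = malloc(5) -> b = 0; heap: [0-4 ALLOC][5-30 FREE]
Op 4: c = malloc(5) -> c = 5; heap: [0-4 ALLOC][5-9 ALLOC][10-30 FREE]
Op 5: free(c) -> (freed c); heap: [0-4 ALLOC][5-30 FREE]
Op 6: b = realloc(b, 9) -> b = 0; heap: [0-8 ALLOC][9-30 FREE]
Op 7: d = malloc(9) -> d = 9; heap: [0-8 ALLOC][9-17 ALLOC][18-30 FREE]
Op 8: e = malloc(5) -> e = 18; heap: [0-8 ALLOC][9-17 ALLOC][18-22 ALLOC][23-30 FREE]
free(e): e = 18 -> block [18-22 ALLOC]; mark free, coalesce with adjacent free neighbors -> [0-8 ALLOC][9-17 ALLOC][18-30 FREE]

Answer: [0-8 ALLOC][9-17 ALLOC][18-30 FREE]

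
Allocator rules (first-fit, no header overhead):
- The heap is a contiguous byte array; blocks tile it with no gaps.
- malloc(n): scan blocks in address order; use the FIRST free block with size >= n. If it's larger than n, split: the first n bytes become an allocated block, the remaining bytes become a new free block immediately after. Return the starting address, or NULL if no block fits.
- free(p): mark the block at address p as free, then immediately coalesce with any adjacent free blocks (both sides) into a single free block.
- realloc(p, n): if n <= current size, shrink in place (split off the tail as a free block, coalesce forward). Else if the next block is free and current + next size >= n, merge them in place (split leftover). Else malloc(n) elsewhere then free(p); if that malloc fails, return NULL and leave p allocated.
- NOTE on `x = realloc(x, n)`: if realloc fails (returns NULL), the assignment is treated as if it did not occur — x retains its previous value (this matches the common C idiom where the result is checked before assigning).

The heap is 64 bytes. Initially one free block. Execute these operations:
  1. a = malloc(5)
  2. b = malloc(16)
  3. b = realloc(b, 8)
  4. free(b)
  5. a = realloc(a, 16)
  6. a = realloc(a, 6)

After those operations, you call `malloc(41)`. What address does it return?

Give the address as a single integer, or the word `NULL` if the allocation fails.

Answer: 6

Derivation:
Op 1: a = malloc(5) -> a = 0; heap: [0-4 ALLOC][5-63 FREE]
Op 2: b = malloc(16) -> b = 5; heap: [0-4 ALLOC][5-20 ALLOC][21-63 FREE]
Op 3: b = realloc(b, 8) -> b = 5; heap: [0-4 ALLOC][5-12 ALLOC][13-63 FREE]
Op 4: free(b) -> (freed b); heap: [0-4 ALLOC][5-63 FREE]
Op 5: a = realloc(a, 16) -> a = 0; heap: [0-15 ALLOC][16-63 FREE]
Op 6: a = realloc(a, 6) -> a = 0; heap: [0-5 ALLOC][6-63 FREE]
malloc(41): first-fit scan over [0-5 ALLOC][6-63 FREE] -> 6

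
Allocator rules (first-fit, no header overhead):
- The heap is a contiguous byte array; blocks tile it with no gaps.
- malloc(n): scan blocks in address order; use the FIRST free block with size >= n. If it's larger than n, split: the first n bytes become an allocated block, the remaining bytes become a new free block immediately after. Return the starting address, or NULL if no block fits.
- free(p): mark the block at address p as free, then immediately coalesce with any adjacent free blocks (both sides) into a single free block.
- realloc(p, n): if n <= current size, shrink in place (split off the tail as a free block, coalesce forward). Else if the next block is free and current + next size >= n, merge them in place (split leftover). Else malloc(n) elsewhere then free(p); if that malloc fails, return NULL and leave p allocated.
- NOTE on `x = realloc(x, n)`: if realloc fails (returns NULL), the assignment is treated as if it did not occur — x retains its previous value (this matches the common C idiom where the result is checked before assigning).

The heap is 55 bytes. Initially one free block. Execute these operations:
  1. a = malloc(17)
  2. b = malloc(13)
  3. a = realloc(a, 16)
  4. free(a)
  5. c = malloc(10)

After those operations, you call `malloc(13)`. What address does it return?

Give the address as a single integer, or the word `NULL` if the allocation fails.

Answer: 30

Derivation:
Op 1: a = malloc(17) -> a = 0; heap: [0-16 ALLOC][17-54 FREE]
Op 2: b = malloc(13) -> b = 17; heap: [0-16 ALLOC][17-29 ALLOC][30-54 FREE]
Op 3: a = realloc(a, 16) -> a = 0; heap: [0-15 ALLOC][16-16 FREE][17-29 ALLOC][30-54 FREE]
Op 4: free(a) -> (freed a); heap: [0-16 FREE][17-29 ALLOC][30-54 FREE]
Op 5: c = malloc(10) -> c = 0; heap: [0-9 ALLOC][10-16 FREE][17-29 ALLOC][30-54 FREE]
malloc(13): first-fit scan over [0-9 ALLOC][10-16 FREE][17-29 ALLOC][30-54 FREE] -> 30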